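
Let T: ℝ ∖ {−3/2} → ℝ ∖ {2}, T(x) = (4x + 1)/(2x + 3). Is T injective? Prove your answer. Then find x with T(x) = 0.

-1/4

Suppose T(u) = T(v). Cross-multiplying: (4u + 1)(2v + 3) = (4v + 1)(2u + 3).
Expanding both sides and cancelling the symmetric terms leaves 10·(u − v) = 0. Since 10 ≠ 0, u = v. So T is injective.
Solving T(x) = 0: cross-multiplying gives 4x + 1 = 0(2x + 3), which rearranges to 4x = −1, so x = −1/4.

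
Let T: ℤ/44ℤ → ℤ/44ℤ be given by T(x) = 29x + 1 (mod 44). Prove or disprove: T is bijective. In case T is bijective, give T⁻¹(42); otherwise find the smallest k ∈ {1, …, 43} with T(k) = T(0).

Suppose T(u) = T(v) in ℤ/44ℤ. Then 29u + 1 ≡ 29v + 1 (mod 44), thus 29(u − v) ≡ 0 (mod 44).
Since gcd(29, 44) = 1, 29 is invertible modulo 44, therefore u − v ≡ 0 (mod 44), i.e. u = v.
We now compute 29⁻¹ mod 44 explicitly. Euclid's algorithm: 44 = 1·29 + 15, 29 = 1·15 + 14, 15 = 1·14 + 1; back-substituting gives 1 = 41·29 − 27·44, so 29⁻¹ ≡ 41 (mod 44).
Then y ↦ 41(y − 1) is a two-sided inverse to T, so every y ∈ ℤ/44ℤ has a preimage.
Hence T is bijective.
Since T is bijective, we find T⁻¹(42): we need 29x ≡ 42 − 1 ≡ 41 (mod 44). Using 29⁻¹ = 41: x ≡ 41·41 = 1681 = 38·44 + 9, so x = 9.
Check: T(9) = 29·9 + 1 = 262 = 5·44 + 42 ≡ 42 (mod 44).

9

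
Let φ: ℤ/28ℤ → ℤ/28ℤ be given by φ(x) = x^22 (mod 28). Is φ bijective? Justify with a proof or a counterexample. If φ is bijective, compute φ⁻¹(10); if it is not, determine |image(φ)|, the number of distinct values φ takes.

8

φ(6): Repeated squaring mod 28: 6^1 ≡ 6, 6^2 ≡ 6² = 36 ≡ 8, 6^4 ≡ 8² = 64 ≡ 8, 6^8 ≡ 8² = 64 ≡ 8, 6^16 ≡ 8² = 64 ≡ 8. Since 22 = 16 + 4 + 2, 6^22 ≡ 8·8·8: 8·8 = 64 ≡ 8, then 8·8 = 64 ≡ 8. So 6^22 ≡ 8 (mod 28).
φ(8): Repeated squaring mod 28: 8^1 ≡ 8, 8^2 ≡ 8² = 64 ≡ 8, 8^4 ≡ 8² = 64 ≡ 8, 8^8 ≡ 8² = 64 ≡ 8, 8^16 ≡ 8² = 64 ≡ 8. Since 22 = 16 + 4 + 2, 8^22 ≡ 8·8·8: 8·8 = 64 ≡ 8, then 8·8 = 64 ≡ 8. So 8^22 ≡ 8 (mod 28).
So φ(6) = φ(8) = 8 while 6 ≠ 8, thus φ is not injective, hence not bijective.
Since φ is not bijective, we determine |image(φ)|. Computing x^22 mod 28 for each x (by repeated squaring, reducing mod 28 at every step), the values φ(0), φ(1), …, φ(27) are: 0, 1, 16, 25, 4, 9, 8, 21, 8, 9, 4, 25, 16, 1, 0, 1, 16, 25, 4, 9, 8, 21, 8, 9, 4, 25, 16, 1.
The distinct values are {0, 1, 4, 8, 9, 16, 21, 25}; there are 8 of them.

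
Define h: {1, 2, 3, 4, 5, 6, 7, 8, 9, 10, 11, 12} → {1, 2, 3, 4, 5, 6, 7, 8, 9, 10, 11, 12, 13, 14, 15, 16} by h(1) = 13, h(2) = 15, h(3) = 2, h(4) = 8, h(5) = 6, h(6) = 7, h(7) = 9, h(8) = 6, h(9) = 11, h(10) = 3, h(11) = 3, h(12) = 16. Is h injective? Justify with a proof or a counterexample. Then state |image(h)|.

h(5) = 6 = h(8) with 5 ≠ 8, so h is not injective.
The image of h is {2, 3, 6, 7, 8, 9, 11, 13, 15, 16}, which has 10 elements.

10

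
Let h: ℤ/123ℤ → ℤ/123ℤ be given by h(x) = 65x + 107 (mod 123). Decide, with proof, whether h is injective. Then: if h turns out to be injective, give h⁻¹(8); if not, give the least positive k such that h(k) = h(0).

42

If h(a) = h(b), then 65a ≡ 65b (mod 123). Because gcd(65, 123) = 1, we may cancel 65 to get a ≡ b (mod 123).
Hence h is injective.
We now compute 65⁻¹ mod 123 explicitly. Euclid's algorithm: 123 = 1·65 + 58, 65 = 1·58 + 7, 58 = 8·7 + 2, 7 = 3·2 + 1; back-substituting gives 1 = 53·65 − 28·123, so 65⁻¹ ≡ 53 (mod 123).
Since h is injective, we find h⁻¹(8): we need 65x ≡ 8 − 107 ≡ 24 (mod 123). Using 65⁻¹ = 53: x ≡ 53·24 = 1272 = 10·123 + 42, so x = 42.
Check: h(42) = 65·42 + 107 = 2837 = 23·123 + 8 ≡ 8 (mod 123).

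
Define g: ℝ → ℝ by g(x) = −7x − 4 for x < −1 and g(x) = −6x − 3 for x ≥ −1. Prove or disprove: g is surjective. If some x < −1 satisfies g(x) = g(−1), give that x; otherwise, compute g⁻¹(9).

Both pieces are strictly decreasing (slopes −7 and −6), so each is injective on its own interval.
The left piece maps (−∞, −1) onto (3, ∞); the right piece maps [−1, ∞) onto (−∞, 3].
These images together cover ℝ, so g is surjective.
Because the two images are disjoint, no x < −1 has g(x) = g(−1), so we compute g⁻¹(9): 9 lies in (3, ∞), so solve −7x − 4 = 9: x = (9 + 4)/(−7) = −13/7.

-13/7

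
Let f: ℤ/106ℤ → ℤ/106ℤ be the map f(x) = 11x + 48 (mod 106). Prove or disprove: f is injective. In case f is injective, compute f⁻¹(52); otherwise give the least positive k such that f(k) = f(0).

If f(a) = f(b), then 11a ≡ 11b (mod 106). Because gcd(11, 106) = 1, we may cancel 11 to get a ≡ b (mod 106).
Therefore f is injective.
We now compute 11⁻¹ mod 106 explicitly. Euclid's algorithm: 106 = 9·11 + 7, 11 = 1·7 + 4, 7 = 1·4 + 3, 4 = 1·3 + 1; back-substituting gives 1 = 29·11 − 3·106, so 11⁻¹ ≡ 29 (mod 106).
Since f is injective, we find f⁻¹(52): we need 11x ≡ 52 − 48 ≡ 4 (mod 106). Using 11⁻¹ = 29: x ≡ 29·4 = 116 = 1·106 + 10, so x = 10.
Check: f(10) = 11·10 + 48 = 158 = 1·106 + 52 ≡ 52 (mod 106).

10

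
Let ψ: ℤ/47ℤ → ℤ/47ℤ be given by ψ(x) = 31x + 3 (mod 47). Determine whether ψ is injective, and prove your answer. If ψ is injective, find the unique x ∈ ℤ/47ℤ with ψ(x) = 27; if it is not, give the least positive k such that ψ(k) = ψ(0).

If ψ(u) = ψ(v), then 31u ≡ 31v (mod 47). Because gcd(31, 47) = 1, we may cancel 31 to get u ≡ v (mod 47).
Hence ψ is injective.
We now compute 31⁻¹ mod 47 explicitly. Euclid's algorithm: 47 = 1·31 + 16, 31 = 1·16 + 15, 16 = 1·15 + 1; back-substituting gives 1 = 44·31 − 29·47, so 31⁻¹ ≡ 44 (mod 47).
Since ψ is injective, we compute ψ⁻¹(27): solve 31x + 3 ≡ 27 (mod 47), i.e. 31x ≡ 24 (mod 47).
Multiplying by 31⁻¹ = 44 gives x ≡ 44·24 = 1056 = 22·47 + 22 ≡ 22 (mod 47).
Check: ψ(22) = 31·22 + 3 = 685 = 14·47 + 27 ≡ 27 (mod 47).

22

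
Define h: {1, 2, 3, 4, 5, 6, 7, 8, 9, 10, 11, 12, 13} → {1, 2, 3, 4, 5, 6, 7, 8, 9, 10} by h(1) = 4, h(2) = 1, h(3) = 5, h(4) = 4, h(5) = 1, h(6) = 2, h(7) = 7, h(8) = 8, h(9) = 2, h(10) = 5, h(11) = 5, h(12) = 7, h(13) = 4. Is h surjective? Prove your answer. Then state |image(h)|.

6

No element maps to 3, so h is not surjective.
The image of h is {1, 2, 4, 5, 7, 8}, which has 6 elements.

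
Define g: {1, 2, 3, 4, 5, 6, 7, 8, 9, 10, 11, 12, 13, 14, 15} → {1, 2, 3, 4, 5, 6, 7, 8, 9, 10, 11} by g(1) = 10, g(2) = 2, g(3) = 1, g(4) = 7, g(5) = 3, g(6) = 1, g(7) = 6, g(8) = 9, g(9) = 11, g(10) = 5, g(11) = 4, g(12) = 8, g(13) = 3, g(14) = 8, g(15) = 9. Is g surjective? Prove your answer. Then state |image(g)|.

Every element of the codomain has a preimage: 1 = g(3), 2 = g(2), 3 = g(5), 4 = g(11), 5 = g(10), 6 = g(7), 7 = g(4), 8 = g(12), 9 = g(8), 10 = g(1), 11 = g(9).
Hence g is surjective.
The image of g is {1, 2, 3, 4, 5, 6, 7, 8, 9, 10, 11}, which has 11 elements.

11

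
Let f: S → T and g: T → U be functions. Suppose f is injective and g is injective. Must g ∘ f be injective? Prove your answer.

injective

Suppose (g ∘ f)(x_1) = (g ∘ f)(x_2), i.e. g(f(x_1)) = g(f(x_2)).
Since g is injective, f(x_1) = f(x_2). Since f is injective, x_1 = x_2. Hence g ∘ f is injective.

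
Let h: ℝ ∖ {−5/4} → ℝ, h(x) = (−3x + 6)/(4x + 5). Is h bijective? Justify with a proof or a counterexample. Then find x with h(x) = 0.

If h(x) = −3/4, cross-multiplying gives 4(−3x + 6) = −3(4x + 5), which simplifies to 24 = −15 — false.  So −3/4 has no preimage and h is not surjective.
Hence h is not bijective.
Solving h(x) = 0: cross-multiplying gives −3x + 6 = 0(4x + 5), which rearranges to −3x = −6, so x = 2.

2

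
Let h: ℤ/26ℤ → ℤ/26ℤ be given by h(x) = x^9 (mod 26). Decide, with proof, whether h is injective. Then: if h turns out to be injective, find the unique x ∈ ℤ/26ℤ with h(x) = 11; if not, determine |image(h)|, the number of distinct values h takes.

10

h(1) = 1^9 = 1.
h(3): Repeated squaring mod 26: 3^1 ≡ 3, 3^2 ≡ 3² = 9, 3^4 ≡ 9² = 81 ≡ 3, 3^8 ≡ 3² = 9. Since 9 = 8 + 1, 3^9 ≡ 9·3: 9·3 = 27 ≡ 1. So 3^9 ≡ 1 (mod 26).
So h(1) = h(3) = 1 while 1 ≠ 3, therefore h is not injective.
Since h is not injective, we determine |image(h)|. Computing x^9 mod 26 for each x (by repeated squaring, reducing mod 26 at every step), the values h(0), h(1), …, h(25) are: 0, 1, 18, 1, 12, 5, 18, 21, 8, 1, 12, 21, 12, 13, 14, 5, 14, 25, 18, 5, 8, 21, 14, 25, 8, 25.
The distinct values are {0, 1, 5, 8, 12, 13, 14, 18, 21, 25}; there are 10 of them.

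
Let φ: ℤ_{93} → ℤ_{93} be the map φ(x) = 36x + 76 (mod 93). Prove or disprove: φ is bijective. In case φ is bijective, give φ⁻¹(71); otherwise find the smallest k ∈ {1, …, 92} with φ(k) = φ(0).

31

We have gcd(36, 93) = 3 > 1. Taking x_1 = 0 and x_2 = 31: φ(0) = 76 and φ(31) = 36·31 + 76 = 1192 ≡ 76 (mod 93).
So φ(0) = φ(31) while 0 ≠ 31, hence φ is not injective, hence not bijective.
Since φ is not bijective, we find the least positive k with φ(k) = φ(0): this means 36k ≡ 0 (mod 93), i.e. 93 ∣ 36k. Since gcd(36, 93) = 3, dividing through by 3 this holds exactly when 31 ∣ 12k, and as gcd(12, 31) = 1, exactly when 31 ∣ k.
The smallest positive such k is 31.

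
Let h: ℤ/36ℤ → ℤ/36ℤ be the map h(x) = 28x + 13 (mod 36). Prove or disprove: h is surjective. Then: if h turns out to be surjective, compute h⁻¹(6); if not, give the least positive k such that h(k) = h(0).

9

Recall that surjectivity means every element of the codomain has a preimage under h.
Since gcd(28, 36) = 4, we have 28x ≡ 0 (mod 4) for all x, so h(x) ≡ 1 (mod 4).
But 0 ≢ 1 (mod 4), so 0 ∈ ℤ/36ℤ has no preimage. So h is not surjective.
Since h is not surjective, we find the least positive k with h(k) = h(0): this means 28k ≡ 0 (mod 36), i.e. 36 ∣ 28k. Since gcd(28, 36) = 4, dividing through by 4 this holds exactly when 9 ∣ 7k, and as gcd(7, 9) = 1, exactly when 9 ∣ k.
The smallest positive such k is 9.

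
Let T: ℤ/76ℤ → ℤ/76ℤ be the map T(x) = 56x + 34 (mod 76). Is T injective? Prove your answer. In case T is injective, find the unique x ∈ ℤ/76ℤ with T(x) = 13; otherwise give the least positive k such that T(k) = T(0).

19

By definition, injectivity means: for all x_1, x_2 in the domain, T(x_1) = T(x_2) implies x_1 = x_2.
We have gcd(56, 76) = 4 > 1. Taking x_1 = 0 and x_2 = 19: T(0) = 34 and T(19) = 56·19 + 34 = 1098 ≡ 34 (mod 76).
So T(0) = T(19) while 0 ≠ 19, hence T is not injective.
Since T is not injective, we find the least positive k with T(k) = T(0): this means 56k ≡ 0 (mod 76), i.e. 76 ∣ 56k. Since gcd(56, 76) = 4, dividing through by 4 this holds exactly when 19 ∣ 14k, and as gcd(14, 19) = 1, exactly when 19 ∣ k.
The smallest positive such k is 19.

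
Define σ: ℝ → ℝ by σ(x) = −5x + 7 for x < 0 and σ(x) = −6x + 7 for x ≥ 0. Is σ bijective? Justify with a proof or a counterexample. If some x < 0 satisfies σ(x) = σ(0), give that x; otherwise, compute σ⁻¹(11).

Both pieces are strictly decreasing (slopes −5 and −6), so each is injective on its own interval.
The left piece maps (−∞, 0) onto (7, ∞); the right piece maps [0, ∞) onto (−∞, 7].
Since 7 = 7, the images partition ℝ: σ is injective and surjective, hence bijective.
Because the two images are disjoint, no x < 0 has σ(x) = σ(0), so we compute σ⁻¹(11): 11 lies in (7, ∞), so solve −5x + 7 = 11: x = (11 − 7)/(−5) = −4/5.

-4/5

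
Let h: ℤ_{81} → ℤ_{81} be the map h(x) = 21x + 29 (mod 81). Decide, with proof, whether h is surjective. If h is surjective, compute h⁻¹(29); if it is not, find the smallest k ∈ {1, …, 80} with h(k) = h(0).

Recall that surjectivity means every element of the codomain has a preimage under h.
Since gcd(21, 81) = 3, we have 21x ≡ 0 (mod 3) for all x, so h(x) ≡ 2 (mod 3).
But 0 ≢ 2 (mod 3), so 0 ∈ ℤ_{81} has no preimage. Therefore h is not surjective.
Since h is not surjective, we find the least positive k with h(k) = h(0): this means 21k ≡ 0 (mod 81), i.e. 81 ∣ 21k. Since gcd(21, 81) = 3, dividing through by 3 this holds exactly when 27 ∣ 7k, and as gcd(7, 27) = 1, exactly when 27 ∣ k.
The smallest positive such k is 27.

27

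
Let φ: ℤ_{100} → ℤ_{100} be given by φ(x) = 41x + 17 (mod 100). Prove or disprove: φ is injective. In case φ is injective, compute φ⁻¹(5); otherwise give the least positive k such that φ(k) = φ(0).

Recall: injectivity means: for all a, b in the domain, φ(a) = φ(b) implies a = b.
If φ(a) = φ(b), then 41a ≡ 41b (mod 100). Because gcd(41, 100) = 1, we may cancel 41 to get a ≡ b (mod 100).
Therefore φ is injective.
We now compute 41⁻¹ mod 100 explicitly. Euclid's algorithm: 100 = 2·41 + 18, 41 = 2·18 + 5, 18 = 3·5 + 3, 5 = 1·3 + 2, 3 = 1·2 + 1; back-substituting gives 1 = 61·41 − 25·100, so 41⁻¹ ≡ 61 (mod 100).
Since φ is injective, we compute φ⁻¹(5): solve 41x + 17 ≡ 5 (mod 100), i.e. 41x ≡ 88 (mod 100).
Multiplying by 41⁻¹ = 61 gives x ≡ 61·88 = 5368 = 53·100 + 68 ≡ 68 (mod 100).
Check: φ(68) = 41·68 + 17 = 2805 = 28·100 + 5 ≡ 5 (mod 100).

68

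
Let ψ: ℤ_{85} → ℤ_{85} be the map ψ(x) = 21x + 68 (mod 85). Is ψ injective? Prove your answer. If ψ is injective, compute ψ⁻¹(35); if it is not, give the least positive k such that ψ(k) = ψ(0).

By definition, injectivity means: for all x_1, x_2 in the domain, ψ(x_1) = ψ(x_2) implies x_1 = x_2.
Suppose ψ(x_1) = ψ(x_2) in ℤ_{85}. Then 21x_1 + 68 ≡ 21x_2 + 68 (mod 85), therefore 21(x_1 − x_2) ≡ 0 (mod 85).
Since gcd(21, 85) = 1, 21 is invertible modulo 85, thus x_1 − x_2 ≡ 0 (mod 85), i.e. x_1 = x_2.
Therefore ψ is injective.
We now compute 21⁻¹ mod 85 explicitly. Euclid's algorithm: 85 = 4·21 + 1; back-substituting gives 1 = 81·21 − 20·85, so 21⁻¹ ≡ 81 (mod 85).
Since ψ is injective, we compute ψ⁻¹(35): solve 21x + 68 ≡ 35 (mod 85), i.e. 21x ≡ 52 (mod 85).
Multiplying by 21⁻¹ = 81 gives x ≡ 81·52 = 4212 = 49·85 + 47 ≡ 47 (mod 85).
Check: ψ(47) = 21·47 + 68 = 1055 = 12·85 + 35 ≡ 35 (mod 85).

47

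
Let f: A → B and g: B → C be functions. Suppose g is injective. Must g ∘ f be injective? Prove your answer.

No. Take A = {1, 2}, B = C = {1, 2, 3}, f(1) = f(2) = 1, and g = identity (injective).
Then (g ∘ f)(1) = (g ∘ f)(2) = 1 with 1 ≠ 2, so g ∘ f is not injective.

not injective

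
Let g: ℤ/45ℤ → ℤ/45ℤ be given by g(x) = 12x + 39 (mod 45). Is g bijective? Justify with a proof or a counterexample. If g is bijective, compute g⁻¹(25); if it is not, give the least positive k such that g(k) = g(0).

15

We have gcd(12, 45) = 3 > 1. Taking a = 0 and b = 15: g(0) = 39 and g(15) = 12·15 + 39 = 219 ≡ 39 (mod 45).
So g(0) = g(15) while 0 ≠ 15, hence g is not injective, hence not bijective.
Since g is not bijective, we find the least positive k with g(k) = g(0): this means 12k ≡ 0 (mod 45), i.e. 45 ∣ 12k. Since gcd(12, 45) = 3, dividing through by 3 this holds exactly when 15 ∣ 4k, and as gcd(4, 15) = 1, exactly when 15 ∣ k.
The smallest positive such k is 15.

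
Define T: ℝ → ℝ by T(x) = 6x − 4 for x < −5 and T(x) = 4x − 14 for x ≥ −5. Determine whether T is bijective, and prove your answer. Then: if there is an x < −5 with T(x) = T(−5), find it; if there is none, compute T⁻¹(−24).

-5/2

Both pieces are strictly increasing (slopes 6 and 4), so each is injective on its own interval.
The left piece maps (−∞, −5) onto (−∞, −34); the right piece maps [−5, ∞) onto [−34, ∞).
Since −34 = −34, the images partition ℝ: T is injective and surjective, hence bijective.
Because the two images are disjoint, no x < −5 has T(x) = T(−5), so we compute T⁻¹(−24): −24 lies in [−34, ∞), so solve 4x − 14 = −24: x = (−24 + 14)/4 = −5/2.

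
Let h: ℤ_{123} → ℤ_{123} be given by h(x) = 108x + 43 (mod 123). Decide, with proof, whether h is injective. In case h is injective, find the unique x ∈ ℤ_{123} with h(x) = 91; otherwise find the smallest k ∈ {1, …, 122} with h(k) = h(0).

41

We have gcd(108, 123) = 3 > 1. Taking x_1 = 0 and x_2 = 41: h(0) = 43 and h(41) = 108·41 + 43 = 4471 ≡ 43 (mod 123).
So h(0) = h(41) while 0 ≠ 41, thus h is not injective.
Since h is not injective, we find the least positive k with h(k) = h(0): this means 108k ≡ 0 (mod 123), i.e. 123 ∣ 108k. Since gcd(108, 123) = 3, dividing through by 3 this holds exactly when 41 ∣ 36k, and as gcd(36, 41) = 1, exactly when 41 ∣ k.
The smallest positive such k is 41.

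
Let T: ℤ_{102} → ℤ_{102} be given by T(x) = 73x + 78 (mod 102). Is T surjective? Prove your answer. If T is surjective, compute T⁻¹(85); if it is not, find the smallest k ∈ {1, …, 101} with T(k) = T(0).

Recall that T is surjective if every y in the codomain equals T(x) for some x in the domain.
Since gcd(73, 102) = 1, 73 is invertible modulo 102. Euclid's algorithm: 102 = 1·73 + 29, 73 = 2·29 + 15, 29 = 1·15 + 14, 15 = 1·14 + 1; back-substituting gives 1 = 7·73 − 5·102, so 73⁻¹ ≡ 7 (mod 102).
For any y ∈ ℤ_{102}, x = 7(y − 78) mod 102 satisfies T(x) = 73·7(y − 78) + 78 ≡ y (since 73·7 ≡ 1 mod 102). So every y has a preimage.
Hence T is surjective.
Since T is surjective, we compute T⁻¹(85): solve 73x + 78 ≡ 85 (mod 102), i.e. 73x ≡ 7 (mod 102).
Multiplying by 73⁻¹ = 7 gives x ≡ 7·7 = 49 ≡ 49 (mod 102).
Check: T(49) = 73·49 + 78 = 3655 = 35·102 + 85 ≡ 85 (mod 102).

49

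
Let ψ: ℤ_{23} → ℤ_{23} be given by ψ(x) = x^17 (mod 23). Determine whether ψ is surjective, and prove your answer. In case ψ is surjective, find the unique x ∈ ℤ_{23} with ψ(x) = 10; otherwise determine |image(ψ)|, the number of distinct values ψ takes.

Since 23 is prime, the nonzero elements of ℤ_{23} form a cyclic group of order 22.
As gcd(17, 22) = 1, raising to the 17th power is a bijection on this group: if s^17 ≡ t^17 then (st^{−1})^17 = 1, and the only element of order dividing gcd(17, 22) = 1 is 1, so s = t.
With ψ(0) = 0 this makes ψ injective on all of ℤ_{23}, hence bijective (finite equal-size domain and codomain). In particular ψ is surjective.
Since ψ is surjective, we find the preimage of 10. The inverse of x ↦ x^17 on (ℤ_{23})^× is x ↦ x^13, because 17·13 = 221 = 10·22 + 1 ≡ 1 (mod 22) and x^{22} = 1 for x ≠ 0 (Fermat). So ψ⁻¹(10) = 10^13 mod 23.
Repeated squaring mod 23: 10^1 ≡ 10, 10^2 ≡ 10² = 100 ≡ 8, 10^4 ≡ 8² = 64 ≡ 18, 10^8 ≡ 18² = 324 ≡ 2. Since 13 = 8 + 4 + 1, 10^13 ≡ 2·18·10: 2·18 = 36 ≡ 13, then 13·10 = 130 ≡ 15. So 10^13 ≡ 15 (mod 23).
Hence ψ⁻¹(10) = 15.

15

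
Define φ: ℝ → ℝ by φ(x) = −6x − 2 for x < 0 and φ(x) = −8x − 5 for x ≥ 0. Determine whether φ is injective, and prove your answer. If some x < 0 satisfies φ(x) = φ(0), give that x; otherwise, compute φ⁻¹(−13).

1

Both pieces are strictly decreasing (slopes −6 and −8), so each is injective on its own interval.
The left piece maps (−∞, 0) onto (−2, ∞); the right piece maps [0, ∞) onto (−∞, −5].
These images are disjoint, so no value is attained by both pieces. Thus φ is injective.
Because the two images are disjoint, no x < 0 has φ(x) = φ(0), so we compute φ⁻¹(−13): −13 lies in (−∞, −5], so solve −8x − 5 = −13: x = (−13 + 5)/(−8) = 1.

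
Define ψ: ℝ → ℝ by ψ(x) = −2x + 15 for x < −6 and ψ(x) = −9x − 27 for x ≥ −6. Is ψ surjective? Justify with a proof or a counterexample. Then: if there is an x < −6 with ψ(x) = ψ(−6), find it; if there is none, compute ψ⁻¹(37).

Both pieces are strictly decreasing (slopes −2 and −9), so each is injective on its own interval.
The left piece maps (−∞, −6) onto (27, ∞); the right piece maps [−6, ∞) onto (−∞, 27].
These images together cover ℝ, so ψ is surjective.
Because the two images are disjoint, no x < −6 has ψ(x) = ψ(−6), so we compute ψ⁻¹(37): 37 lies in (27, ∞), so solve −2x + 15 = 37: x = (37 − 15)/(−2) = −11.

-11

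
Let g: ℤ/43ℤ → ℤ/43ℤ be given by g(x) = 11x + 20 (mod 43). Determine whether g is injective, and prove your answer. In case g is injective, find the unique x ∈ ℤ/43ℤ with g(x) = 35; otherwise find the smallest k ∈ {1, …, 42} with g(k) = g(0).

Suppose g(a) = g(b) in ℤ/43ℤ. Then 11a + 20 ≡ 11b + 20 (mod 43), so 11(a − b) ≡ 0 (mod 43).
Since gcd(11, 43) = 1, 11 is invertible modulo 43, thus a − b ≡ 0 (mod 43), i.e. a = b.
Thus g is injective.
We now compute 11⁻¹ mod 43 explicitly. Euclid's algorithm: 43 = 3·11 + 10, 11 = 1·10 + 1; back-substituting gives 1 = 4·11 − 1·43, so 11⁻¹ ≡ 4 (mod 43).
Since g is injective, we find g⁻¹(35): we need 11x ≡ 35 − 20 ≡ 15 (mod 43). Using 11⁻¹ = 4: x ≡ 4·15 = 60 = 1·43 + 17, so x = 17.
Check: g(17) = 11·17 + 20 = 207 = 4·43 + 35 ≡ 35 (mod 43).

17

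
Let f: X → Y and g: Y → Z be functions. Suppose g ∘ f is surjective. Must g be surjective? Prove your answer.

Let c ∈ Z. Since g ∘ f is surjective, some a ∈ X has g(f(a)) = c. Then b = f(a) ∈ Y satisfies g(b) = c. So g is surjective.

surjective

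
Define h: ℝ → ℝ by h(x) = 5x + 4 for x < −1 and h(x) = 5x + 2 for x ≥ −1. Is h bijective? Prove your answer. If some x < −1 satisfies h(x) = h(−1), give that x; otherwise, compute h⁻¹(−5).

-7/5

Both pieces are strictly increasing (slopes 5 and 5), so each is injective on its own interval.
The left piece maps (−∞, −1) onto (−∞, −1); the right piece maps [−1, ∞) onto [−3, ∞).
These images overlap. In particular h(−1) = −3 (right piece), and solving 5x + 4 = −3 on the left piece gives x = −7/5 < −1.
So h(−7/5) = h(−1) with −7/5 ≠ −1, and h is not injective, hence not bijective. This x = −7/5 is the requested value below −1.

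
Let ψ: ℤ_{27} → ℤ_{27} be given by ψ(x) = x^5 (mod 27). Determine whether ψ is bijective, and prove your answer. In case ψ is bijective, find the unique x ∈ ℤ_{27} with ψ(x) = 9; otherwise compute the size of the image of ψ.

ψ(0) = 0^5 = 0.
ψ(3): Repeated squaring mod 27: 3^1 ≡ 3, 3^2 ≡ 3² = 9, 3^4 ≡ 9² = 81 ≡ 0. Since 5 = 4 + 1, 3^5 ≡ 0·3: 0·3 = 0. So 3^5 ≡ 0 (mod 27).
So ψ(0) = ψ(3) = 0 while 0 ≠ 3, therefore ψ is not injective, hence not bijective.
Since ψ is not bijective, we determine |image(ψ)|. Computing x^5 mod 27 for each x (by repeated squaring, reducing mod 27 at every step), the values ψ(0), ψ(1), …, ψ(26) are: 0, 1, 5, 0, 25, 20, 0, 13, 17, 0, 19, 23, 0, 16, 11, 0, 4, 8, 0, 10, 14, 0, 7, 2, 0, 22, 26.
The distinct values are {0, 1, 2, 4, 5, 7, 8, 10, 11, 13, 14, 16, 17, 19, 20, 22, 23, 25, 26}; there are 19 of them.

19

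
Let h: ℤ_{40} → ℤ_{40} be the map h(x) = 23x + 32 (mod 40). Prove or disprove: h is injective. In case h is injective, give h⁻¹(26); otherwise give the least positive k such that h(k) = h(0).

38

Recall that injectivity means: for all a, b in the domain, h(a) = h(b) implies a = b.
If h(a) = h(b), then 23a ≡ 23b (mod 40). Because gcd(23, 40) = 1, we may cancel 23 to get a ≡ b (mod 40).
So h is injective.
We now compute 23⁻¹ mod 40 explicitly. Euclid's algorithm: 40 = 1·23 + 17, 23 = 1·17 + 6, 17 = 2·6 + 5, 6 = 1·5 + 1; back-substituting gives 1 = 7·23 − 4·40, so 23⁻¹ ≡ 7 (mod 40).
Since h is injective, we compute h⁻¹(26): solve 23x + 32 ≡ 26 (mod 40), i.e. 23x ≡ 34 (mod 40).
Multiplying by 23⁻¹ = 7 gives x ≡ 7·34 = 238 = 5·40 + 38 ≡ 38 (mod 40).
Check: h(38) = 23·38 + 32 = 906 = 22·40 + 26 ≡ 26 (mod 40).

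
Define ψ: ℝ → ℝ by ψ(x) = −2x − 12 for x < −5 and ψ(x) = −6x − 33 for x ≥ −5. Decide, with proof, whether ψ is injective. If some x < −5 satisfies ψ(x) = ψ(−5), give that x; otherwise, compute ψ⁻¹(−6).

-9/2

Both pieces are strictly decreasing (slopes −2 and −6), so each is injective on its own interval.
The left piece maps (−∞, −5) onto (−2, ∞); the right piece maps [−5, ∞) onto (−∞, −3].
These images are disjoint, so no value is attained by both pieces. So ψ is injective.
Because the two images are disjoint, no x < −5 has ψ(x) = ψ(−5), so we compute ψ⁻¹(−6): −6 lies in (−∞, −3], so solve −6x − 33 = −6: x = (−6 + 33)/(−6) = −9/2.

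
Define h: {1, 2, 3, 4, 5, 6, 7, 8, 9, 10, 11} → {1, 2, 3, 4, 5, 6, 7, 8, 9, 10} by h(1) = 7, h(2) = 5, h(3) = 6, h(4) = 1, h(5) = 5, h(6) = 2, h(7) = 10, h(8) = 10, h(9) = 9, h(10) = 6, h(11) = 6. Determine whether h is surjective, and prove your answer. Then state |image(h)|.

7

No element maps to 3, so h is not surjective.
The image of h is {1, 2, 5, 6, 7, 9, 10}, which has 7 elements.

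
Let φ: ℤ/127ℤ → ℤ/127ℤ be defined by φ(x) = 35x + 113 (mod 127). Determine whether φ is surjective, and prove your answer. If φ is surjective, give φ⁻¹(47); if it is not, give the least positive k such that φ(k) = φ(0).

Since gcd(35, 127) = 1, 35 is invertible modulo 127. Euclid's algorithm: 127 = 3·35 + 22, 35 = 1·22 + 13, 22 = 1·13 + 9, 13 = 1·9 + 4, 9 = 2·4 + 1; back-substituting gives 1 = 98·35 − 27·127, so 35⁻¹ ≡ 98 (mod 127).
Then y ↦ 98(y − 113) is a two-sided inverse to φ, so every y ∈ ℤ/127ℤ has a preimage.
Thus φ is surjective.
Since φ is surjective, we find φ⁻¹(47): we need 35x ≡ 47 − 113 ≡ 61 (mod 127). Using 35⁻¹ = 98: x ≡ 98·61 = 5978 = 47·127 + 9, so x = 9.
Check: φ(9) = 35·9 + 113 = 428 = 3·127 + 47 ≡ 47 (mod 127).

9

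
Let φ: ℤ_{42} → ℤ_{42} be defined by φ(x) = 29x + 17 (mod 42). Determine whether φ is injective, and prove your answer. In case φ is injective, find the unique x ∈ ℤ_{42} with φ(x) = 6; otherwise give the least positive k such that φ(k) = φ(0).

If φ(a) = φ(b), then 29a ≡ 29b (mod 42). Because gcd(29, 42) = 1, we may cancel 29 to get a ≡ b (mod 42).
So φ is injective.
We now compute 29⁻¹ mod 42 explicitly. Euclid's algorithm: 42 = 1·29 + 13, 29 = 2·13 + 3, 13 = 4·3 + 1; back-substituting gives 1 = 29·29 − 20·42, so 29⁻¹ ≡ 29 (mod 42).
Since φ is injective, we compute φ⁻¹(6): solve 29x + 17 ≡ 6 (mod 42), i.e. 29x ≡ 31 (mod 42).
Multiplying by 29⁻¹ = 29 gives x ≡ 29·31 = 899 = 21·42 + 17 ≡ 17 (mod 42).
Check: φ(17) = 29·17 + 17 = 510 = 12·42 + 6 ≡ 6 (mod 42).

17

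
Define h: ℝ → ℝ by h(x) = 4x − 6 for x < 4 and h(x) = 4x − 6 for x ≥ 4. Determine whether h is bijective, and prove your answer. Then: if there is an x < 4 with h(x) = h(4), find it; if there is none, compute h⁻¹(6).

3

Both pieces are strictly increasing (slopes 4 and 4), so each is injective on its own interval.
The left piece maps (−∞, 4) onto (−∞, 10); the right piece maps [4, ∞) onto [10, ∞).
Since 10 = 10, the images partition ℝ: h is injective and surjective, hence bijective.
Because the two images are disjoint, no x < 4 has h(x) = h(4), so we compute h⁻¹(6): 6 lies in (−∞, 10), so solve 4x − 6 = 6: x = (6 + 6)/4 = 3.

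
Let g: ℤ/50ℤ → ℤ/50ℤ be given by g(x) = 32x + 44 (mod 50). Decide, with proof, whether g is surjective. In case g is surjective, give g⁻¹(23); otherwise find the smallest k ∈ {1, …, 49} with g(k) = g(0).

Since gcd(32, 50) = 2, we have 32x ≡ 0 (mod 2) for all x, so g(x) ≡ 0 (mod 2).
But 1 ≢ 0 (mod 2), so 1 ∈ ℤ/50ℤ has no preimage. Hence g is not surjective.
Since g is not surjective, we find the least positive k with g(k) = g(0): this means 32k ≡ 0 (mod 50), i.e. 50 ∣ 32k. Since gcd(32, 50) = 2, dividing through by 2 this holds exactly when 25 ∣ 16k, and as gcd(16, 25) = 1, exactly when 25 ∣ k.
The smallest positive such k is 25.

25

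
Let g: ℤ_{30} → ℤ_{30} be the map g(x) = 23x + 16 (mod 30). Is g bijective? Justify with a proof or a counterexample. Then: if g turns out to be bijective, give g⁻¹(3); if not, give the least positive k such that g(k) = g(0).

19

If g(x_1) = g(x_2), then 23x_1 ≡ 23x_2 (mod 30). Because gcd(23, 30) = 1, we may cancel 23 to get x_1 ≡ x_2 (mod 30).
We now compute 23⁻¹ mod 30 explicitly. Euclid's algorithm: 30 = 1·23 + 7, 23 = 3·7 + 2, 7 = 3·2 + 1; back-substituting gives 1 = 17·23 − 13·30, so 23⁻¹ ≡ 17 (mod 30).
Then y ↦ 17(y − 16) is a two-sided inverse to g, so every y ∈ ℤ_{30} has a preimage.
Thus g is bijective.
Since g is bijective, we find g⁻¹(3): we need 23x ≡ 3 − 16 ≡ 17 (mod 30). Using 23⁻¹ = 17: x ≡ 17·17 = 289 = 9·30 + 19, so x = 19.
Check: g(19) = 23·19 + 16 = 453 = 15·30 + 3 ≡ 3 (mod 30).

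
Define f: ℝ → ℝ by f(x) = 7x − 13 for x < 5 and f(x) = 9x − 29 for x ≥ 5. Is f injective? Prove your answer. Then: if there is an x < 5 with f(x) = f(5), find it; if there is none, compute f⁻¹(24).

29/7

Both pieces are strictly increasing (slopes 7 and 9), so each is injective on its own interval.
The left piece maps (−∞, 5) onto (−∞, 22); the right piece maps [5, ∞) onto [16, ∞).
These images overlap. In particular f(5) = 16 (right piece), and solving 7x − 13 = 16 on the left piece gives x = 29/7 < 5.
So f(29/7) = f(5) with 29/7 ≠ 5, and f is not injective. This x = 29/7 is the requested value below 5.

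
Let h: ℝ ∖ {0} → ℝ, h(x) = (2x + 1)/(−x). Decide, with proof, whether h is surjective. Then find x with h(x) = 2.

If h(x) = −2, cross-multiplying gives −1(2x + 1) = 2(−x), which simplifies to −1 = 0 — false.  So −2 has no preimage and h is not surjective.
Solving h(x) = 2: cross-multiplying gives 2x + 1 = 2(−x), which rearranges to 4x = −1, so x = −1/4.

-1/4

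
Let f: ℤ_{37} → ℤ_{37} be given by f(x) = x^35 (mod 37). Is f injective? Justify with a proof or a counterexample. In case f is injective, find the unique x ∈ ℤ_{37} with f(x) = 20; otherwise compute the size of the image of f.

Since 37 is prime, the nonzero elements of ℤ_{37} form a cyclic group of order 36.
As gcd(35, 36) = 1, raising to the 35th power is a bijection on this group: if a^35 ≡ b^35 then (ab^{−1})^35 = 1, and the only element of order dividing gcd(35, 36) = 1 is 1, so a = b.
With f(0) = 0 this makes f injective on all of ℤ_{37}, hence bijective (finite equal-size domain and codomain). In particular f is injective.
Since f is injective, we find the preimage of 20. The inverse of x ↦ x^35 on (ℤ_{37})^× is x ↦ x^35, because 35·35 = 1225 = 34·36 + 1 ≡ 1 (mod 36) and x^{36} = 1 for x ≠ 0 (Fermat). So f⁻¹(20) = 20^35 mod 37.
Repeated squaring mod 37: 20^1 ≡ 20, 20^2 ≡ 20² = 400 ≡ 30, 20^4 ≡ 30² = 900 ≡ 12, 20^8 ≡ 12² = 144 ≡ 33, 20^16 ≡ 33² = 1089 ≡ 16, 20^32 ≡ 16² = 256 ≡ 34. Since 35 = 32 + 2 + 1, 20^35 ≡ 34·30·20: 34·30 = 1020 ≡ 21, then 21·20 = 420 ≡ 13. So 20^35 ≡ 13 (mod 37).
Hence f⁻¹(20) = 13.

13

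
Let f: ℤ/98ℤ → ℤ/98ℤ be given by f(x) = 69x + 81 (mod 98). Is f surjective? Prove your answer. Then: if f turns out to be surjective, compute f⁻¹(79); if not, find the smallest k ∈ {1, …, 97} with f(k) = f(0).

44

Since gcd(69, 98) = 1, 69 is invertible modulo 98. Euclid's algorithm: 98 = 1·69 + 29, 69 = 2·29 + 11, 29 = 2·11 + 7, 11 = 1·7 + 4, 7 = 1·4 + 3, 4 = 1·3 + 1; back-substituting gives 1 = 27·69 − 19·98, so 69⁻¹ ≡ 27 (mod 98).
For any y ∈ ℤ/98ℤ, x = 27(y − 81) mod 98 satisfies f(x) = 69·27(y − 81) + 81 ≡ y (since 69·27 ≡ 1 mod 98). So every y has a preimage.
So f is surjective.
Since f is surjective, we find f⁻¹(79): we need 69x ≡ 79 − 81 ≡ 96 (mod 98). Using 69⁻¹ = 27: x ≡ 27·96 = 2592 = 26·98 + 44, so x = 44.
Check: f(44) = 69·44 + 81 = 3117 = 31·98 + 79 ≡ 79 (mod 98).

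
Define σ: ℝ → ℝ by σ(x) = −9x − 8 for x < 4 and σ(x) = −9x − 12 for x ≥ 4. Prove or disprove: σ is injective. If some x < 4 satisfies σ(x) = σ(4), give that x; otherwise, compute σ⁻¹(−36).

Both pieces are strictly decreasing (slopes −9 and −9), so each is injective on its own interval.
The left piece maps (−∞, 4) onto (−44, ∞); the right piece maps [4, ∞) onto (−∞, −48].
These images are disjoint, so no value is attained by both pieces. Thus σ is injective.
Because the two images are disjoint, no x < 4 has σ(x) = σ(4), so we compute σ⁻¹(−36): −36 lies in (−44, ∞), so solve −9x − 8 = −36: x = (−36 + 8)/(−9) = 28/9.

28/9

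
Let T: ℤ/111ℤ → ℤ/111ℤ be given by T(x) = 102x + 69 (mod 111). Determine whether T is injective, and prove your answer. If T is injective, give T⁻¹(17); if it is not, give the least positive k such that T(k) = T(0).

We have gcd(102, 111) = 3 > 1. Taking a = 0 and b = 37: T(0) = 69 and T(37) = 102·37 + 69 = 3843 ≡ 69 (mod 111).
So T(0) = T(37) while 0 ≠ 37, so T is not injective.
Since T is not injective, we find the least positive k with T(k) = T(0): this means 102k ≡ 0 (mod 111), i.e. 111 ∣ 102k. Since gcd(102, 111) = 3, dividing through by 3 this holds exactly when 37 ∣ 34k, and as gcd(34, 37) = 1, exactly when 37 ∣ k.
The smallest positive such k is 37.

37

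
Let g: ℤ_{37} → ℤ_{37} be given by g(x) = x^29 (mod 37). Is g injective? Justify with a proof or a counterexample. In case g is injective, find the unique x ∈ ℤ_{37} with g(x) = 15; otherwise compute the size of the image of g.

Since 37 is prime, the nonzero elements of ℤ_{37} form a cyclic group of order 36.
As gcd(29, 36) = 1, raising to the 29th power is a bijection on this group: if a^29 ≡ b^29 then (ab^{−1})^29 = 1, and the only element of order dividing gcd(29, 36) = 1 is 1, so a = b.
With g(0) = 0 this makes g injective on all of ℤ_{37}, hence bijective (finite equal-size domain and codomain). In particular g is injective.
Since g is injective, we find the preimage of 15. The inverse of x ↦ x^29 on (ℤ_{37})^× is x ↦ x^5, because 29·5 = 145 = 4·36 + 1 ≡ 1 (mod 36) and x^{36} = 1 for x ≠ 0 (Fermat). So g⁻¹(15) = 15^5 mod 37.
Repeated squaring mod 37: 15^1 ≡ 15, 15^2 ≡ 15² = 225 ≡ 3, 15^4 ≡ 3² = 9. Since 5 = 4 + 1, 15^5 ≡ 9·15: 9·15 = 135 ≡ 24. So 15^5 ≡ 24 (mod 37).
Hence g⁻¹(15) = 24.

24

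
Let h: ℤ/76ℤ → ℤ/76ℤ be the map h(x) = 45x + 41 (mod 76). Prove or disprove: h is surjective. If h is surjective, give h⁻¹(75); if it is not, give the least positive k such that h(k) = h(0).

70

Recall that surjectivity means every element of the codomain has a preimage under h.
Since gcd(45, 76) = 1, 45 is invertible modulo 76. Euclid's algorithm: 76 = 1·45 + 31, 45 = 1·31 + 14, 31 = 2·14 + 3, 14 = 4·3 + 2, 3 = 1·2 + 1; back-substituting gives 1 = 49·45 − 29·76, so 45⁻¹ ≡ 49 (mod 76).
Then y ↦ 49(y − 41) is a two-sided inverse to h, so every y ∈ ℤ/76ℤ has a preimage.
Therefore h is surjective.
Since h is surjective, we find h⁻¹(75): we need 45x ≡ 75 − 41 ≡ 34 (mod 76). Using 45⁻¹ = 49: x ≡ 49·34 = 1666 = 21·76 + 70, so x = 70.
Check: h(70) = 45·70 + 41 = 3191 = 41·76 + 75 ≡ 75 (mod 76).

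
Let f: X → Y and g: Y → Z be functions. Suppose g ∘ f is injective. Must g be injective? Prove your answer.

No. Take X = {1, 2, 3}, Y = {1, 2, 3, 4, 5, 6}, Z = {1, 2, 3, 4, 5, 6}, f(a) = a for each a ∈ X, and g(b) = 5 if b ∈ {5, 6} else g(b) = b.
Then g ∘ f = f is injective (X ⊂ Y and f is the inclusion), but g(5) = g(6) = 5 with 5 ≠ 6, so g is not injective.

not injective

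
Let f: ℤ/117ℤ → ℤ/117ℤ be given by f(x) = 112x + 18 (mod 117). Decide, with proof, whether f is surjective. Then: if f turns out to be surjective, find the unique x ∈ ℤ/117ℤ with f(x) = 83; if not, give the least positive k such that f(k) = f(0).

Since gcd(112, 117) = 1, 112 is invertible modulo 117. Euclid's algorithm: 117 = 1·112 + 5, 112 = 22·5 + 2, 5 = 2·2 + 1; back-substituting gives 1 = 70·112 − 67·117, so 112⁻¹ ≡ 70 (mod 117).
For any y ∈ ℤ/117ℤ, x = 70(y − 18) mod 117 satisfies f(x) = 112·70(y − 18) + 18 ≡ y (since 112·70 ≡ 1 mod 117). So every y has a preimage.
Therefore f is surjective.
Since f is surjective, we compute f⁻¹(83): solve 112x + 18 ≡ 83 (mod 117), i.e. 112x ≡ 65 (mod 117).
Multiplying by 112⁻¹ = 70 gives x ≡ 70·65 = 4550 = 38·117 + 104 ≡ 104 (mod 117).
Check: f(104) = 112·104 + 18 = 11666 = 99·117 + 83 ≡ 83 (mod 117).

104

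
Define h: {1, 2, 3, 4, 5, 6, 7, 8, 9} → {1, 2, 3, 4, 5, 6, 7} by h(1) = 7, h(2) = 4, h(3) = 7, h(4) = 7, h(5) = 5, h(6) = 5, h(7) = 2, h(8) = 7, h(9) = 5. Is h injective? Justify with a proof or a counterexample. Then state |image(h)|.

h(1) = 7 = h(3) with 1 ≠ 3, so h is not injective.
The image of h is {2, 4, 5, 7}, which has 4 elements.

4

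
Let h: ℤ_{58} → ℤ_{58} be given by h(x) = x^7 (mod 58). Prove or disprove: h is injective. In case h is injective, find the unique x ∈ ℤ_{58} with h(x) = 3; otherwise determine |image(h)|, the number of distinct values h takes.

h(4): Repeated squaring mod 58: 4^1 ≡ 4, 4^2 ≡ 4² = 16, 4^4 ≡ 16² = 256 ≡ 24. Since 7 = 4 + 2 + 1, 4^7 ≡ 24·16·4: 24·16 = 384 ≡ 36, then 36·4 = 144 ≡ 28. So 4^7 ≡ 28 (mod 58).
h(6): Repeated squaring mod 58: 6^1 ≡ 6, 6^2 ≡ 6² = 36, 6^4 ≡ 36² = 1296 ≡ 20. Since 7 = 4 + 2 + 1, 6^7 ≡ 20·36·6: 20·36 = 720 ≡ 24, then 24·6 = 144 ≡ 28. So 6^7 ≡ 28 (mod 58).
So h(4) = h(6) = 28 while 4 ≠ 6, therefore h is not injective.
Since h is not injective, we determine |image(h)|. Computing x^7 mod 58 for each x (by repeated squaring, reducing mod 58 at every step), the values h(0), h(1), …, h(57) are: 0, 1, 12, 41, 28, 57, 28, 1, 46, 57, 46, 41, 46, 57, 12, 17, 30, 41, 46, 41, 30, 41, 28, 1, 30, 1, 46, 17, 28, 29, 30, 41, 12, 57, 28, 57, 30, 17, 28, 17, 12, 17, 28, 41, 46, 1, 12, 17, 12, 1, 12, 57, 30, 1, 30, 17, 46, 57.
The distinct values are {0, 1, 12, 17, 28, 29, 30, 41, 46, 57}; there are 10 of them.

10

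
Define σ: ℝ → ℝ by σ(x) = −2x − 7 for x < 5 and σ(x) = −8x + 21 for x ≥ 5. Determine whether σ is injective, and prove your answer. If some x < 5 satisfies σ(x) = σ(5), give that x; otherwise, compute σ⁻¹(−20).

Both pieces are strictly decreasing (slopes −2 and −8), so each is injective on its own interval.
The left piece maps (−∞, 5) onto (−17, ∞); the right piece maps [5, ∞) onto (−∞, −19].
These images are disjoint, so no value is attained by both pieces. Hence σ is injective.
Because the two images are disjoint, no x < 5 has σ(x) = σ(5), so we compute σ⁻¹(−20): −20 lies in (−∞, −19], so solve −8x + 21 = −20: x = (−20 − 21)/(−8) = 41/8.

41/8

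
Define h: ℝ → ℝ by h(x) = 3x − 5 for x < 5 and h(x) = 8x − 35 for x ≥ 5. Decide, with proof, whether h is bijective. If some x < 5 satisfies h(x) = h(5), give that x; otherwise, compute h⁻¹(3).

Both pieces are strictly increasing (slopes 3 and 8), so each is injective on its own interval.
The left piece maps (−∞, 5) onto (−∞, 10); the right piece maps [5, ∞) onto [5, ∞).
These images overlap. In particular h(5) = 5 (right piece), and solving 3x − 5 = 5 on the left piece gives x = 10/3 < 5.
So h(10/3) = h(5) with 10/3 ≠ 5, and h is not injective, hence not bijective. This x = 10/3 is the requested value below 5.

10/3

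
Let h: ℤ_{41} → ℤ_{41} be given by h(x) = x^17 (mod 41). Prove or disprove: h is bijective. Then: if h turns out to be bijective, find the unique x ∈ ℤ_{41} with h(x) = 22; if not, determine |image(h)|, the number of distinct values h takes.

15

Since 41 is prime, the nonzero elements of ℤ_{41} form a cyclic group of order 40.
As gcd(17, 40) = 1, raising to the 17th power is a bijection on this group: if a^17 ≡ b^17 then (ab^{−1})^17 = 1, and the only element of order dividing gcd(17, 40) = 1 is 1, so a = b.
With h(0) = 0 this makes h injective on all of ℤ_{41}, hence bijective (finite equal-size domain and codomain). In particular h is bijective.
Since h is bijective, we find the preimage of 22. The inverse of x ↦ x^17 on (ℤ_{41})^× is x ↦ x^33, because 17·33 = 561 = 14·40 + 1 ≡ 1 (mod 40) and x^{40} = 1 for x ≠ 0 (Fermat). So h⁻¹(22) = 22^33 mod 41.
Repeated squaring mod 41: 22^1 ≡ 22, 22^2 ≡ 22² = 484 ≡ 33, 22^4 ≡ 33² = 1089 ≡ 23, 22^8 ≡ 23² = 529 ≡ 37, 22^16 ≡ 37² = 1369 ≡ 16, 22^32 ≡ 16² = 256 ≡ 10. Since 33 = 32 + 1, 22^33 ≡ 10·22: 10·22 = 220 ≡ 15. So 22^33 ≡ 15 (mod 41).
Hence h⁻¹(22) = 15.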